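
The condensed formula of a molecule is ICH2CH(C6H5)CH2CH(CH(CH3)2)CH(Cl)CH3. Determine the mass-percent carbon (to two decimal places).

Atom tally by fragment:
  ICH2 → C:1 H:2 I:1
  CH(C6H5) → C:7 H:6
  CH2 → C:1 H:2
  CH(CH(CH3)2) → C:4 H:8
  CH(Cl) → C:1 H:1 Cl:1
  CH3 → C:1 H:3
Element totals:
  C: 15
  H: 22
  Cl: 1
  I: 1
Molecular formula: C15H22ClI.
Molar mass = 364.695 g/mol.
Mass from C: 15 × 12.011 = 180.165 g/mol.
%C = 180.165 / 364.695 × 100 = 49.40%.

49.40%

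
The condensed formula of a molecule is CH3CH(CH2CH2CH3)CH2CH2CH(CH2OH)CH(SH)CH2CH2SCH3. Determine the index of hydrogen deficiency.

Atom tally by fragment:
  CH3 → C:1 H:3
  CH(CH2CH2CH3) → C:4 H:8
  CH2 → C:1 H:2
  CH2 → C:1 H:2
  CH(CH2OH) → C:2 H:4 O:1
  CH(SH) → C:1 H:2 S:1
  CH2 → C:1 H:2
  CH2SCH3 → C:2 H:5 S:1
Element totals:
  C: 13
  H: 28
  O: 1
  S: 2
Molecular formula: C13H28OS2.
DoU = (2C + 2 + N − H − X) / 2 = (2·13 + 2 + 0 − 28 − 0) / 2 = 0.

0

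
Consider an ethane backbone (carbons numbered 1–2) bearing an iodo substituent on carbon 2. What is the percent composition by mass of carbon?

Atom tally by fragment:
  CH3 → C:1 H:3
  CH2I → C:1 H:2 I:1
Element totals:
  C: 2
  H: 5
  I: 1
Molecular formula: C2H5I.
Molar mass = 155.966 g/mol.
Mass from C: 2 × 12.011 = 24.022 g/mol.
%C = 24.022 / 155.966 × 100 = 15.40%.

15.40%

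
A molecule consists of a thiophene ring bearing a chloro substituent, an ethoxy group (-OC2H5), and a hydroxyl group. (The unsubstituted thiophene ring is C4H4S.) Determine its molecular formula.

C6H7ClO2S

Atom tally by fragment:
  thiophene ring core → C:4 H:4 S:1
  (− 3 ring H displaced by substituents)
  + Cl → Cl:1
  + OC2H5 → C:2 H:5 O:1
  + OH → O:1 H:1
Element totals:
  C: 6
  H: 7
  Cl: 1
  O: 2
  S: 1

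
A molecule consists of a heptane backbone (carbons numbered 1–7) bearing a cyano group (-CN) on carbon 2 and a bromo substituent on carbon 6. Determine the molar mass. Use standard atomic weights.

204.11 g/mol

Atom tally by fragment:
  CH3 → C:1 H:3
  CH(CN) → C:2 H:1 N:1
  CH2 → C:1 H:2
  CH2 → C:1 H:2
  CH2 → C:1 H:2
  CH(Br) → C:1 H:1 Br:1
  CH3 → C:1 H:3
Element totals:
  C: 8
  H: 14
  Br: 1
  N: 1
Molecular formula: C8H14BrN.
  M = 8(12.011) + 14(1.008) + 79.904 + 14.007
    = 96.088 + 14.112 + 79.904 + 14.007 = 204.111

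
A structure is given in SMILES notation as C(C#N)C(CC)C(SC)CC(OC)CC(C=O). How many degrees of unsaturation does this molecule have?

3

Atom tally by fragment:
  NCCH2 → C:2 H:2 N:1
  CH(C2H5) → C:3 H:6
  CH(SCH3) → C:2 H:4 S:1
  CH2 → C:1 H:2
  CH(OCH3) → C:2 H:4 O:1
  CH2 → C:1 H:2
  CH2CHO → C:2 H:3 O:1
Element totals:
  C: 13
  H: 23
  N: 1
  O: 2
  S: 1
Molecular formula: C13H23NO2S.
DoU = (2C + 2 + N − H − X) / 2 = (2·13 + 2 + 1 − 23 − 0) / 2 = 3.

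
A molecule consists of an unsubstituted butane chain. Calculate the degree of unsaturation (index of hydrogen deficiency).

0

Atom tally by fragment:
  CH3 → C:1 H:3
  CH2 → C:1 H:2
  CH2 → C:1 H:2
  CH3 → C:1 H:3
Element totals:
  C: 4
  H: 10
Molecular formula: C4H10.
DoU = (2C + 2 + N − H − X) / 2 = (2·4 + 2 + 0 − 10 − 0) / 2 = 0.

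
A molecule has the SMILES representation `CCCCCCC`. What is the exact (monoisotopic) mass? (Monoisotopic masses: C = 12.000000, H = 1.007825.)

Atom tally by fragment:
  CH3 → C:1 H:3
  CH2 → C:1 H:2
  CH2 → C:1 H:2
  CH2 → C:1 H:2
  CH2 → C:1 H:2
  CH2 → C:1 H:2
  CH3 → C:1 H:3
Element totals:
  C: 7
  H: 16
Molecular formula: C7H16.
  M = 7(12.0) + 16(1.007825)
    = 84.000000 + 16.125200 = 100.125200

100.1252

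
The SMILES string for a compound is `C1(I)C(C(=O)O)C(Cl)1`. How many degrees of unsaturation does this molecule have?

2

Atom tally by fragment:
  cyclopropane ring core → C:3 H:6
  (− 3 ring H displaced by substituents)
  + I → I:1
  + COOH → C:1 H:1 O:2
  + Cl → Cl:1
Element totals:
  C: 4
  H: 4
  Cl: 1
  I: 1
  O: 2
Molecular formula: C4H4ClIO2.
DoU = (2C + 2 + N − H − X) / 2 = (2·4 + 2 + 0 − 4 − 2) / 2 = 2.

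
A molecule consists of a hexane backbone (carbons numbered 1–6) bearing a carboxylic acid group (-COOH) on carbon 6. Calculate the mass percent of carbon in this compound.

Atom tally by fragment:
  CH3 → C:1 H:3
  CH2 → C:1 H:2
  CH2 → C:1 H:2
  CH2 → C:1 H:2
  CH2 → C:1 H:2
  CH2COOH → C:2 H:3 O:2
Element totals:
  C: 7
  H: 14
  O: 2
Molecular formula: C7H14O2.
Molar mass = 130.187 g/mol.
Mass from C: 7 × 12.011 = 84.077 g/mol.
%C = 84.077 / 130.187 × 100 = 64.58%.

64.58%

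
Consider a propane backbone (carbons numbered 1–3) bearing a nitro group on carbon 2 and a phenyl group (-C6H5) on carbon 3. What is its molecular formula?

C9H11NO2

Atom tally by fragment:
  CH3 → C:1 H:3
  CH(NO2) → C:1 H:1 N:1 O:2
  CH2C6H5 → C:7 H:7
Element totals:
  C: 9
  H: 11
  N: 1
  O: 2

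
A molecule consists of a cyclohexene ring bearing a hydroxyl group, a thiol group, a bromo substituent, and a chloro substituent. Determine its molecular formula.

Atom tally by fragment:
  cyclohexene ring core → C:6 H:10
  (− 4 ring H displaced by substituents)
  + OH → O:1 H:1
  + SH → S:1 H:1
  + Br → Br:1
  + Cl → Cl:1
Element totals:
  C: 6
  H: 8
  Br: 1
  Cl: 1
  O: 1
  S: 1

C6H8BrClOS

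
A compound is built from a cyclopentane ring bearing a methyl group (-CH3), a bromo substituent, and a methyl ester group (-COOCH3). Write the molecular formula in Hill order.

Atom tally by fragment:
  cyclopentane ring core → C:5 H:10
  (− 3 ring H displaced by substituents)
  + CH3 → C:1 H:3
  + Br → Br:1
  + COOCH3 → C:2 H:3 O:2
Element totals:
  C: 8
  H: 13
  Br: 1
  O: 2

C8H13BrO2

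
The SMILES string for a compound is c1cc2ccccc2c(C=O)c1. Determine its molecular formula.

Atom tally by fragment:
  naphthalene ring system core → C:10 H:8
  (− 1 ring H displaced by substituents)
  + CHO → C:1 H:1 O:1
Element totals:
  C: 11
  H: 8
  O: 1

C11H8O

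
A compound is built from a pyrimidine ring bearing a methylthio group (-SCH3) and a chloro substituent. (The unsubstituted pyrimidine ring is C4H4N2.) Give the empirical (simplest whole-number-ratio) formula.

Atom tally by fragment:
  pyrimidine ring core → C:4 H:4 N:2
  (− 2 ring H displaced by substituents)
  + SCH3 → C:1 H:3 S:1
  + Cl → Cl:1
Element totals:
  C: 5
  H: 5
  Cl: 1
  N: 2
  S: 1
Molecular formula: C5H5ClN2S.
gcd of subscripts (5, 1, 5, 2, 1) = 1, so the empirical formula equals the molecular formula.

C5H5ClN2S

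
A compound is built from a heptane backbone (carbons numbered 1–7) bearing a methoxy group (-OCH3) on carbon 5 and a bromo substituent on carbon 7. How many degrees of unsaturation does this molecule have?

0

Atom tally by fragment:
  CH3 → C:1 H:3
  CH2 → C:1 H:2
  CH2 → C:1 H:2
  CH2 → C:1 H:2
  CH(OCH3) → C:2 H:4 O:1
  CH2 → C:1 H:2
  CH2Br → C:1 H:2 Br:1
Element totals:
  C: 8
  H: 17
  Br: 1
  O: 1
Molecular formula: C8H17BrO.
DoU = (2C + 2 + N − H − X) / 2 = (2·8 + 2 + 0 − 17 − 1) / 2 = 0.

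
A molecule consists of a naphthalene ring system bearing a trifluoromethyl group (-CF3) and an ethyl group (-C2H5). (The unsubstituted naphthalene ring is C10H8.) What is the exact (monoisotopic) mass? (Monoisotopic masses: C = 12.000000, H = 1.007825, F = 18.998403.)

224.0813

Atom tally by fragment:
  naphthalene ring system core → C:10 H:8
  (− 2 ring H displaced by substituents)
  + CF3 → C:1 F:3
  + C2H5 → C:2 H:5
Element totals:
  C: 13
  H: 11
  F: 3
Molecular formula: C13H11F3.
  M = 13(12.0) + 11(1.007825) + 3(18.998403)
    = 156.000000 + 11.086075 + 56.995209 = 224.081284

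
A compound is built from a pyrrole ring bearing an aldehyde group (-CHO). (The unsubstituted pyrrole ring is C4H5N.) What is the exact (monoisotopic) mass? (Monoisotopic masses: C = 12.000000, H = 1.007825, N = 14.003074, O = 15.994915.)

Atom tally by fragment:
  pyrrole ring core → C:4 H:5 N:1
  (− 1 ring H displaced by substituents)
  + CHO → C:1 H:1 O:1
Element totals:
  C: 5
  H: 5
  N: 1
  O: 1
Molecular formula: C5H5NO.
  M = 5(12.0) + 5(1.007825) + 14.003074 + 15.994915
    = 60.000000 + 5.039125 + 14.003074 + 15.994915 = 95.037114

95.0371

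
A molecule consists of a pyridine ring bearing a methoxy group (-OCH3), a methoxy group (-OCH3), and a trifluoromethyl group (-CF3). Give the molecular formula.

Atom tally by fragment:
  pyridine ring core → C:5 H:5 N:1
  (− 3 ring H displaced by substituents)
  + OCH3 → C:1 H:3 O:1
  + OCH3 → C:1 H:3 O:1
  + CF3 → C:1 F:3
Element totals:
  C: 8
  H: 8
  F: 3
  N: 1
  O: 2

C8H8F3NO2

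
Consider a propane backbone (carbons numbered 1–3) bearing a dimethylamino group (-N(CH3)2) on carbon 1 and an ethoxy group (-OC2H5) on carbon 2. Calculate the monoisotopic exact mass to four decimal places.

131.1310

Atom tally by fragment:
  (CH3)2NCH2 → C:3 H:8 N:1
  CH(OC2H5) → C:3 H:6 O:1
  CH3 → C:1 H:3
Element totals:
  C: 7
  H: 17
  N: 1
  O: 1
Molecular formula: C7H17NO.
  M = 7(12.0) + 17(1.007825) + 14.003074 + 15.994915
    = 84.000000 + 17.133025 + 14.003074 + 15.994915 = 131.131014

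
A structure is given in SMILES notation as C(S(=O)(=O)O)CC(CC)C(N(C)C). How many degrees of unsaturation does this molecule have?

Atom tally by fragment:
  HO3SCH2 → C:1 H:3 S:1 O:3
  CH2 → C:1 H:2
  CH(C2H5) → C:3 H:6
  CH2N(CH3)2 → C:3 H:8 N:1
Element totals:
  C: 8
  H: 19
  N: 1
  O: 3
  S: 1
Molecular formula: C8H19NO3S.
DoU = (2C + 2 + N − H − X) / 2 = (2·8 + 2 + 1 − 19 − 0) / 2 = 0.

0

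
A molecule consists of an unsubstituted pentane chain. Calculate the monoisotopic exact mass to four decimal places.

Atom tally by fragment:
  CH3 → C:1 H:3
  CH2 → C:1 H:2
  CH2 → C:1 H:2
  CH2 → C:1 H:2
  CH3 → C:1 H:3
Element totals:
  C: 5
  H: 12
Molecular formula: C5H12.
  M = 5(12.0) + 12(1.007825)
    = 60.000000 + 12.093900 = 72.093900

72.0939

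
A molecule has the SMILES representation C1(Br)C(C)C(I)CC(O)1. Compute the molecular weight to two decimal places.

Atom tally by fragment:
  cyclopentane ring core → C:5 H:10
  (− 4 ring H displaced by substituents)
  + Br → Br:1
  + CH3 → C:1 H:3
  + I → I:1
  + OH → O:1 H:1
Element totals:
  C: 6
  H: 10
  Br: 1
  I: 1
  O: 1
Molecular formula: C6H10BrIO.
  M = 6(12.011) + 10(1.008) + 79.904 + 126.904 + 15.999
    = 72.066 + 10.080 + 79.904 + 126.904 + 15.999 = 304.953

304.95 g/mol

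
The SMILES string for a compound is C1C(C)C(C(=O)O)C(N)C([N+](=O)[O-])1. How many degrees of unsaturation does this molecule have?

Atom tally by fragment:
  cyclopentane ring core → C:5 H:10
  (− 4 ring H displaced by substituents)
  + CH3 → C:1 H:3
  + COOH → C:1 H:1 O:2
  + NH2 → N:1 H:2
  + NO2 → N:1 O:2
Element totals:
  C: 7
  H: 12
  N: 2
  O: 4
Molecular formula: C7H12N2O4.
DoU = (2C + 2 + N − H − X) / 2 = (2·7 + 2 + 2 − 12 − 0) / 2 = 3.

3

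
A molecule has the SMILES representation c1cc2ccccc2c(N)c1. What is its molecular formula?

Atom tally by fragment:
  naphthalene ring system core → C:10 H:8
  (− 1 ring H displaced by substituents)
  + NH2 → N:1 H:2
Element totals:
  C: 10
  H: 9
  N: 1

C10H9N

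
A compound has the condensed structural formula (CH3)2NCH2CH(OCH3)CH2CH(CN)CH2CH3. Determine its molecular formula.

Atom tally by fragment:
  (CH3)2NCH2 → C:3 H:8 N:1
  CH(OCH3) → C:2 H:4 O:1
  CH2 → C:1 H:2
  CH(CN) → C:2 H:1 N:1
  CH2 → C:1 H:2
  CH3 → C:1 H:3
Element totals:
  C: 10
  H: 20
  N: 2
  O: 1

C10H20N2O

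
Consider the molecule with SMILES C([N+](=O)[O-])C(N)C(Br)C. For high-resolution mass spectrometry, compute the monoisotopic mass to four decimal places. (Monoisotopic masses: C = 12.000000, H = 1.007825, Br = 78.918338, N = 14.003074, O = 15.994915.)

195.9847

Atom tally by fragment:
  O2NCH2 → C:1 H:2 N:1 O:2
  CH(NH2) → C:1 H:3 N:1
  CH(Br) → C:1 H:1 Br:1
  CH3 → C:1 H:3
Element totals:
  C: 4
  H: 9
  Br: 1
  N: 2
  O: 2
Molecular formula: C4H9BrN2O2.
  M = 4(12.0) + 9(1.007825) + 78.918338 + 2(14.003074) + 2(15.994915)
    = 48.000000 + 9.070425 + 78.918338 + 28.006148 + 31.989830 = 195.984741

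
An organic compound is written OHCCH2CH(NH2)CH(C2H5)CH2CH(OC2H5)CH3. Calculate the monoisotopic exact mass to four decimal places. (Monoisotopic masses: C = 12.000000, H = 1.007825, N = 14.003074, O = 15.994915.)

Atom tally by fragment:
  OHCCH2 → C:2 H:3 O:1
  CH(NH2) → C:1 H:3 N:1
  CH(C2H5) → C:3 H:6
  CH2 → C:1 H:2
  CH(OC2H5) → C:3 H:6 O:1
  CH3 → C:1 H:3
Element totals:
  C: 11
  H: 23
  N: 1
  O: 2
Molecular formula: C11H23NO2.
  M = 11(12.0) + 23(1.007825) + 14.003074 + 2(15.994915)
    = 132.000000 + 23.179975 + 14.003074 + 31.989830 = 201.172879

201.1729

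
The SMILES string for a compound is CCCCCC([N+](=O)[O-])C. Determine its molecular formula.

C7H15NO2

Atom tally by fragment:
  CH3 → C:1 H:3
  CH2 → C:1 H:2
  CH2 → C:1 H:2
  CH2 → C:1 H:2
  CH2 → C:1 H:2
  CH(NO2) → C:1 H:1 N:1 O:2
  CH3 → C:1 H:3
Element totals:
  C: 7
  H: 15
  N: 1
  O: 2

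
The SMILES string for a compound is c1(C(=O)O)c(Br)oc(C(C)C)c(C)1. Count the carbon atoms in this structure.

9

Atom tally by fragment:
  furan ring core → C:4 H:4 O:1
  (− 4 ring H displaced by substituents)
  + COOH → C:1 H:1 O:2
  + Br → Br:1
  + CH(CH3)2 → C:3 H:7
  + CH3 → C:1 H:3
Element totals:
  C: 9
  H: 11
  Br: 1
  O: 3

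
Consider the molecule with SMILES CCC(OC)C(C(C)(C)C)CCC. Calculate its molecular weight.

Atom tally by fragment:
  CH3 → C:1 H:3
  CH2 → C:1 H:2
  CH(OCH3) → C:2 H:4 O:1
  CH(C(CH3)3) → C:5 H:10
  CH2 → C:1 H:2
  CH2 → C:1 H:2
  CH3 → C:1 H:3
Element totals:
  C: 12
  H: 26
  O: 1
Molecular formula: C12H26O.
  M = 12(12.011) + 26(1.008) + 15.999
    = 144.132 + 26.208 + 15.999 = 186.339

186.34 g/mol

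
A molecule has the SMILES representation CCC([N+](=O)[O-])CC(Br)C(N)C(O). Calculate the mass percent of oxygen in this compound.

Atom tally by fragment:
  CH3 → C:1 H:3
  CH2 → C:1 H:2
  CH(NO2) → C:1 H:1 N:1 O:2
  CH2 → C:1 H:2
  CH(Br) → C:1 H:1 Br:1
  CH(NH2) → C:1 H:3 N:1
  CH2OH → C:1 H:3 O:1
Element totals:
  C: 7
  H: 15
  Br: 1
  N: 2
  O: 3
Molecular formula: C7H15BrN2O3.
Molar mass = 255.112 g/mol.
Mass from O: 3 × 15.999 = 47.997 g/mol.
%O = 47.997 / 255.112 × 100 = 18.81%.

18.81%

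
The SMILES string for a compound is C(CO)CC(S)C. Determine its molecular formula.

Atom tally by fragment:
  HOCH2CH2 → C:2 H:5 O:1
  CH2 → C:1 H:2
  CH(SH) → C:1 H:2 S:1
  CH3 → C:1 H:3
Element totals:
  C: 5
  H: 12
  O: 1
  S: 1

C5H12OS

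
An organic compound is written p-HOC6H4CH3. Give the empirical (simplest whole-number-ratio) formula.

C7H8O

Element totals:
  C: 7
  H: 8
  O: 1
Molecular formula: C7H8O.
gcd of subscripts (7, 8, 1) = 1, so the empirical formula equals the molecular formula.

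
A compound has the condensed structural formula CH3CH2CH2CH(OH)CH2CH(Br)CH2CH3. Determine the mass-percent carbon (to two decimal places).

Element totals:
  C: 8
  H: 17
  Br: 1
  O: 1
Molecular formula: C8H17BrO.
Molar mass = 209.127 g/mol.
Mass from C: 8 × 12.011 = 96.088 g/mol.
%C = 96.088 / 209.127 × 100 = 45.95%.

45.95%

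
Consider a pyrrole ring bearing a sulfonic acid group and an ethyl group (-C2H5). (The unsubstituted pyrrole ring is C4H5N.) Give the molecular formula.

Atom tally by fragment:
  pyrrole ring core → C:4 H:5 N:1
  (− 2 ring H displaced by substituents)
  + SO3H → S:1 O:3 H:1
  + C2H5 → C:2 H:5
Element totals:
  C: 6
  H: 9
  N: 1
  O: 3
  S: 1

C6H9NO3S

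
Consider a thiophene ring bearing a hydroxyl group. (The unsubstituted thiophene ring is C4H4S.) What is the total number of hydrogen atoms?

4

Atom tally by fragment:
  thiophene ring core → C:4 H:4 S:1
  (− 1 ring H displaced by substituents)
  + OH → O:1 H:1
Element totals:
  C: 4
  H: 4
  O: 1
  S: 1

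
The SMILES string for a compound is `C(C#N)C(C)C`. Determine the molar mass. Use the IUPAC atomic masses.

83.13 g/mol

Atom tally by fragment:
  NCCH2 → C:2 H:2 N:1
  CH(CH3) → C:2 H:4
  CH3 → C:1 H:3
Element totals:
  C: 5
  H: 9
  N: 1
Molecular formula: C5H9N.
  M = 5(12.011) + 9(1.008) + 14.007
    = 60.055 + 9.072 + 14.007 = 83.134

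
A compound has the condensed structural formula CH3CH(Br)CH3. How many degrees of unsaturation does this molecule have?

Atom tally by fragment:
  CH3 → C:1 H:3
  CH(Br) → C:1 H:1 Br:1
  CH3 → C:1 H:3
Element totals:
  C: 3
  H: 7
  Br: 1
Molecular formula: C3H7Br.
DoU = (2C + 2 + N − H − X) / 2 = (2·3 + 2 + 0 − 7 − 1) / 2 = 0.

0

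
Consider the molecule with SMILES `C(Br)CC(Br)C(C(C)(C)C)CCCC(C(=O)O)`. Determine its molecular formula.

C13H24Br2O2

Atom tally by fragment:
  BrCH2 → C:1 H:2 Br:1
  CH2 → C:1 H:2
  CH(Br) → C:1 H:1 Br:1
  CH(C(CH3)3) → C:5 H:10
  CH2 → C:1 H:2
  CH2 → C:1 H:2
  CH2 → C:1 H:2
  CH2COOH → C:2 H:3 O:2
Element totals:
  C: 13
  H: 24
  Br: 2
  O: 2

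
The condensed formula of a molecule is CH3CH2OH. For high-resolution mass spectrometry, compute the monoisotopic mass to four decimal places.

Element totals:
  C: 2
  H: 6
  O: 1
Molecular formula: C2H6O.
  M = 2(12.0) + 6(1.007825) + 15.994915
    = 24.000000 + 6.046950 + 15.994915 = 46.041865

46.0419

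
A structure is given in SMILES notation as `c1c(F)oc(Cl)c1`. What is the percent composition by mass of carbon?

Atom tally by fragment:
  furan ring core → C:4 H:4 O:1
  (− 2 ring H displaced by substituents)
  + F → F:1
  + Cl → Cl:1
Element totals:
  C: 4
  H: 2
  Cl: 1
  F: 1
  O: 1
Molecular formula: C4H2ClFO.
Molar mass = 120.507 g/mol.
Mass from C: 4 × 12.011 = 48.044 g/mol.
%C = 48.044 / 120.507 × 100 = 39.87%.

39.87%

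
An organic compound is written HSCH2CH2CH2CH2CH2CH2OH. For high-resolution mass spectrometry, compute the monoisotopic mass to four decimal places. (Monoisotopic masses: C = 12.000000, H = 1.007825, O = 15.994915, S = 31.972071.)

134.0765

Element totals:
  C: 6
  H: 14
  O: 1
  S: 1
Molecular formula: C6H14OS.
  M = 6(12.0) + 14(1.007825) + 15.994915 + 31.972071
    = 72.000000 + 14.109550 + 15.994915 + 31.972071 = 134.076536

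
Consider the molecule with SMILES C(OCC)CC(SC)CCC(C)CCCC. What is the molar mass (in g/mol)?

246.45 g/mol

Atom tally by fragment:
  C2H5OCH2 → C:3 H:7 O:1
  CH2 → C:1 H:2
  CH(SCH3) → C:2 H:4 S:1
  CH2 → C:1 H:2
  CH2 → C:1 H:2
  CH(CH3) → C:2 H:4
  CH2 → C:1 H:2
  CH2 → C:1 H:2
  CH2 → C:1 H:2
  CH3 → C:1 H:3
Element totals:
  C: 14
  H: 30
  O: 1
  S: 1
Molecular formula: C14H30OS.
  M = 14(12.011) + 30(1.008) + 15.999 + 32.06
    = 168.154 + 30.240 + 15.999 + 32.060 = 246.453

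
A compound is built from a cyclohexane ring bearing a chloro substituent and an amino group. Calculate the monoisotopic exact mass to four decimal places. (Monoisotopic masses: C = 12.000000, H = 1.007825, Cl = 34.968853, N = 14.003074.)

133.0658

Atom tally by fragment:
  cyclohexane ring core → C:6 H:12
  (− 2 ring H displaced by substituents)
  + Cl → Cl:1
  + NH2 → N:1 H:2
Element totals:
  C: 6
  H: 12
  Cl: 1
  N: 1
Molecular formula: C6H12ClN.
  M = 6(12.0) + 12(1.007825) + 34.968853 + 14.003074
    = 72.000000 + 12.093900 + 34.968853 + 14.003074 = 133.065827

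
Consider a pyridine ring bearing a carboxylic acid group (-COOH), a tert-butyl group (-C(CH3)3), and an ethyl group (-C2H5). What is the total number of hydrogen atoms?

17

Atom tally by fragment:
  pyridine ring core → C:5 H:5 N:1
  (− 3 ring H displaced by substituents)
  + COOH → C:1 H:1 O:2
  + C(CH3)3 → C:4 H:9
  + C2H5 → C:2 H:5
Element totals:
  C: 12
  H: 17
  N: 1
  O: 2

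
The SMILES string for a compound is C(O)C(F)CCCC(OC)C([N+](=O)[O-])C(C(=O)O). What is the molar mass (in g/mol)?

267.25 g/mol

Atom tally by fragment:
  HOCH2 → C:1 H:3 O:1
  CH(F) → C:1 H:1 F:1
  CH2 → C:1 H:2
  CH2 → C:1 H:2
  CH2 → C:1 H:2
  CH(OCH3) → C:2 H:4 O:1
  CH(NO2) → C:1 H:1 N:1 O:2
  CH2COOH → C:2 H:3 O:2
Element totals:
  C: 10
  H: 18
  F: 1
  N: 1
  O: 6
Molecular formula: C10H18FNO6.
  M = 10(12.011) + 18(1.008) + 18.998 + 14.007 + 6(15.999)
    = 120.110 + 18.144 + 18.998 + 14.007 + 95.994 = 267.253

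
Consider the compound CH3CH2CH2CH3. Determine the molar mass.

Atom tally by fragment:
  CH3 → C:1 H:3
  CH2 → C:1 H:2
  CH2 → C:1 H:2
  CH3 → C:1 H:3
Element totals:
  C: 4
  H: 10
Molecular formula: C4H10.
  M = 4(12.011) + 10(1.008)
    = 48.044 + 10.080 = 58.124

58.12 g/mol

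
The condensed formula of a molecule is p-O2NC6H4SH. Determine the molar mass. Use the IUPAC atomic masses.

Atom tally by fragment:
  benzene ring core → C:6 H:6
  (− 2 ring H displaced by substituents)
  + NO2 → N:1 O:2
  + SH → S:1 H:1
Element totals:
  C: 6
  H: 5
  N: 1
  O: 2
  S: 1
Molecular formula: C6H5NO2S.
  M = 6(12.011) + 5(1.008) + 14.007 + 2(15.999) + 32.06
    = 72.066 + 5.040 + 14.007 + 31.998 + 32.060 = 155.171

155.17 g/mol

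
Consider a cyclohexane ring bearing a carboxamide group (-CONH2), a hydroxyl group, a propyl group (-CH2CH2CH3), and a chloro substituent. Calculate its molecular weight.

219.71 g/mol

Atom tally by fragment:
  cyclohexane ring core → C:6 H:12
  (− 4 ring H displaced by substituents)
  + CONH2 → C:1 H:2 O:1 N:1
  + OH → O:1 H:1
  + CH2CH2CH3 → C:3 H:7
  + Cl → Cl:1
Element totals:
  C: 10
  H: 18
  Cl: 1
  N: 1
  O: 2
Molecular formula: C10H18ClNO2.
  M = 10(12.011) + 18(1.008) + 35.45 + 14.007 + 2(15.999)
    = 120.110 + 18.144 + 35.450 + 14.007 + 31.998 = 219.709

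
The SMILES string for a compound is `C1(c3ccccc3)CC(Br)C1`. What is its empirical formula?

C10H11Br

Atom tally by fragment:
  cyclobutane ring core → C:4 H:8
  (− 2 ring H displaced by substituents)
  + C6H5 → C:6 H:5
  + Br → Br:1
Element totals:
  C: 10
  H: 11
  Br: 1
Molecular formula: C10H11Br.
gcd of subscripts (1, 10, 11) = 1, so the empirical formula equals the molecular formula.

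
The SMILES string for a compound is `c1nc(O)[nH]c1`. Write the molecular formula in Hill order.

Atom tally by fragment:
  imidazole ring core → C:3 H:4 N:2
  (− 1 ring H displaced by substituents)
  + OH → O:1 H:1
Element totals:
  C: 3
  H: 4
  N: 2
  O: 1

C3H4N2O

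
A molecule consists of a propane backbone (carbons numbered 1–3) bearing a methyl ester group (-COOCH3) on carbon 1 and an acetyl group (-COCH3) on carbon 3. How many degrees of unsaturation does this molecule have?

Atom tally by fragment:
  CH3OOCCH2 → C:3 H:5 O:2
  CH2 → C:1 H:2
  CH2COCH3 → C:3 H:5 O:1
Element totals:
  C: 7
  H: 12
  O: 3
Molecular formula: C7H12O3.
DoU = (2C + 2 + N − H − X) / 2 = (2·7 + 2 + 0 − 12 − 0) / 2 = 2.

2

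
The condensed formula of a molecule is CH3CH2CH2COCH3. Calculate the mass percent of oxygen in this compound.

18.57%

Atom tally by fragment:
  CH3 → C:1 H:3
  CH2 → C:1 H:2
  CH2COCH3 → C:3 H:5 O:1
Element totals:
  C: 5
  H: 10
  O: 1
Molecular formula: C5H10O.
Molar mass = 86.134 g/mol.
Mass from O: 1 × 15.999 = 15.999 g/mol.
%O = 15.999 / 86.134 × 100 = 18.57%.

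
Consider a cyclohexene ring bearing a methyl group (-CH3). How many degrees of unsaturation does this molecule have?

Atom tally by fragment:
  cyclohexene ring core → C:6 H:10
  (− 1 ring H displaced by substituents)
  + CH3 → C:1 H:3
Element totals:
  C: 7
  H: 12
Molecular formula: C7H12.
DoU = (2C + 2 + N − H − X) / 2 = (2·7 + 2 + 0 − 12 − 0) / 2 = 2.

2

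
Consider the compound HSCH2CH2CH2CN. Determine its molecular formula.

Element totals:
  C: 4
  H: 7
  N: 1
  S: 1

C4H7NS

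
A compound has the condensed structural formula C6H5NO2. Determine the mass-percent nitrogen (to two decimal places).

Element totals:
  C: 6
  H: 5
  N: 1
  O: 2
Molecular formula: C6H5NO2.
Molar mass = 123.111 g/mol.
Mass from N: 1 × 14.007 = 14.007 g/mol.
%N = 14.007 / 123.111 × 100 = 11.38%.

11.38%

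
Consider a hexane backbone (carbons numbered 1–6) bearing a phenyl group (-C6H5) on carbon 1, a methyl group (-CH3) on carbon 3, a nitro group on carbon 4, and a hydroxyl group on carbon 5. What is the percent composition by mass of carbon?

65.80%

Atom tally by fragment:
  C6H5CH2 → C:7 H:7
  CH2 → C:1 H:2
  CH(CH3) → C:2 H:4
  CH(NO2) → C:1 H:1 N:1 O:2
  CH(OH) → C:1 H:2 O:1
  CH3 → C:1 H:3
Element totals:
  C: 13
  H: 19
  N: 1
  O: 3
Molecular formula: C13H19NO3.
Molar mass = 237.299 g/mol.
Mass from C: 13 × 12.011 = 156.143 g/mol.
%C = 156.143 / 237.299 × 100 = 65.80%.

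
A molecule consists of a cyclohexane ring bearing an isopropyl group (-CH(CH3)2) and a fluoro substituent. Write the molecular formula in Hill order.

C9H17F

Atom tally by fragment:
  cyclohexane ring core → C:6 H:12
  (− 2 ring H displaced by substituents)
  + CH(CH3)2 → C:3 H:7
  + F → F:1
Element totals:
  C: 9
  H: 17
  F: 1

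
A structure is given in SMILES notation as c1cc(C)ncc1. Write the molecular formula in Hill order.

C6H7N

Atom tally by fragment:
  pyridine ring core → C:5 H:5 N:1
  (− 1 ring H displaced by substituents)
  + CH3 → C:1 H:3
Element totals:
  C: 6
  H: 7
  N: 1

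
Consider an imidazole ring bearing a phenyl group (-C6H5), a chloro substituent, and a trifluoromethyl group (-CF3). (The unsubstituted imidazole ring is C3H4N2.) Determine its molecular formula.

Atom tally by fragment:
  imidazole ring core → C:3 H:4 N:2
  (− 3 ring H displaced by substituents)
  + C6H5 → C:6 H:5
  + Cl → Cl:1
  + CF3 → C:1 F:3
Element totals:
  C: 10
  H: 6
  Cl: 1
  F: 3
  N: 2

C10H6ClF3N2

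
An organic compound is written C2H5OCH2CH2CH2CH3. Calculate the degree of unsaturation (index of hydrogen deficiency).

0

Element totals:
  C: 6
  H: 14
  O: 1
Molecular formula: C6H14O.
DoU = (2C + 2 + N − H − X) / 2 = (2·6 + 2 + 0 − 14 − 0) / 2 = 0.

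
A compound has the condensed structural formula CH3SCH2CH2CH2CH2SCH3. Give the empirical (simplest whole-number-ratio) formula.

Element totals:
  C: 6
  H: 14
  S: 2
Molecular formula: C6H14S2.
gcd of subscripts = 2; dividing each by 2:
  C: 6/2 = 3
  H: 14/2 = 7
  S: 2/2 = 1

C3H7S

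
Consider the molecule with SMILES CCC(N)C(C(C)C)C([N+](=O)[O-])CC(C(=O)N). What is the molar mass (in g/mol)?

Atom tally by fragment:
  CH3 → C:1 H:3
  CH2 → C:1 H:2
  CH(NH2) → C:1 H:3 N:1
  CH(CH(CH3)2) → C:4 H:8
  CH(NO2) → C:1 H:1 N:1 O:2
  CH2 → C:1 H:2
  CH2CONH2 → C:2 H:4 O:1 N:1
Element totals:
  C: 11
  H: 23
  N: 3
  O: 3
Molecular formula: C11H23N3O3.
  M = 11(12.011) + 23(1.008) + 3(14.007) + 3(15.999)
    = 132.121 + 23.184 + 42.021 + 47.997 = 245.323

245.32 g/mol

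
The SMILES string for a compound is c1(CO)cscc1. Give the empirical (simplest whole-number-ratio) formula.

Atom tally by fragment:
  thiophene ring core → C:4 H:4 S:1
  (− 1 ring H displaced by substituents)
  + CH2OH → C:1 H:3 O:1
Element totals:
  C: 5
  H: 6
  O: 1
  S: 1
Molecular formula: C5H6OS.
gcd of subscripts (5, 6, 1, 1) = 1, so the empirical formula equals the molecular formula.

C5H6OS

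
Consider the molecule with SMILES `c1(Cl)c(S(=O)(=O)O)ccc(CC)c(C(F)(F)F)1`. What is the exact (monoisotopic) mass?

Atom tally by fragment:
  benzene ring core → C:6 H:6
  (− 4 ring H displaced by substituents)
  + Cl → Cl:1
  + SO3H → S:1 O:3 H:1
  + C2H5 → C:2 H:5
  + CF3 → C:1 F:3
Element totals:
  C: 9
  H: 8
  Cl: 1
  F: 3
  O: 3
  S: 1
Molecular formula: C9H8ClF3O3S.
  M = 9(12.0) + 8(1.007825) + 34.968853 + 3(18.998403) + 3(15.994915) + 31.972071
    = 108.000000 + 8.062600 + 34.968853 + 56.995209 + 47.984745 + 31.972071 = 287.983478

287.9835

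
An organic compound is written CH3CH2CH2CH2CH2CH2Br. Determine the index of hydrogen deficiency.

Atom tally by fragment:
  CH3 → C:1 H:3
  CH2 → C:1 H:2
  CH2 → C:1 H:2
  CH2 → C:1 H:2
  CH2 → C:1 H:2
  CH2Br → C:1 H:2 Br:1
Element totals:
  C: 6
  H: 13
  Br: 1
Molecular formula: C6H13Br.
DoU = (2C + 2 + N − H − X) / 2 = (2·6 + 2 + 0 − 13 − 1) / 2 = 0.

0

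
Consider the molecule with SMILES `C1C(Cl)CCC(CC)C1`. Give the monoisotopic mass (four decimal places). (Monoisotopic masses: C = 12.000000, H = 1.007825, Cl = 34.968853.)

Atom tally by fragment:
  cyclohexane ring core → C:6 H:12
  (− 2 ring H displaced by substituents)
  + Cl → Cl:1
  + C2H5 → C:2 H:5
Element totals:
  C: 8
  H: 15
  Cl: 1
Molecular formula: C8H15Cl.
  M = 8(12.0) + 15(1.007825) + 34.968853
    = 96.000000 + 15.117375 + 34.968853 = 146.086228

146.0862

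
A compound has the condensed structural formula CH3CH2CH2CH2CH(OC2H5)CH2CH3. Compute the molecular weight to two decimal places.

Element totals:
  C: 9
  H: 20
  O: 1
Molecular formula: C9H20O.
  M = 9(12.011) + 20(1.008) + 15.999
    = 108.099 + 20.160 + 15.999 = 144.258

144.26 g/mol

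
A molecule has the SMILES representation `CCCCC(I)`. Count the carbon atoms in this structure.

5

Atom tally by fragment:
  CH3 → C:1 H:3
  CH2 → C:1 H:2
  CH2 → C:1 H:2
  CH2 → C:1 H:2
  CH2I → C:1 H:2 I:1
Element totals:
  C: 5
  H: 11
  I: 1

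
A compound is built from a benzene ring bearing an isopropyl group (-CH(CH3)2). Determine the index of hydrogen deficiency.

Atom tally by fragment:
  benzene ring core → C:6 H:6
  (− 1 ring H displaced by substituents)
  + CH(CH3)2 → C:3 H:7
Element totals:
  C: 9
  H: 12
Molecular formula: C9H12.
DoU = (2C + 2 + N − H − X) / 2 = (2·9 + 2 + 0 − 12 − 0) / 2 = 4.

4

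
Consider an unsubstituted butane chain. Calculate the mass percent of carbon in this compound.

Atom tally by fragment:
  CH3 → C:1 H:3
  CH2 → C:1 H:2
  CH2 → C:1 H:2
  CH3 → C:1 H:3
Element totals:
  C: 4
  H: 10
Molecular formula: C4H10.
Molar mass = 58.124 g/mol.
Mass from C: 4 × 12.011 = 48.044 g/mol.
%C = 48.044 / 58.124 × 100 = 82.66%.

82.66%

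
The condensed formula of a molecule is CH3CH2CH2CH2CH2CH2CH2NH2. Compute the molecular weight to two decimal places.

115.22 g/mol

Element totals:
  C: 7
  H: 17
  N: 1
Molecular formula: C7H17N.
  M = 7(12.011) + 17(1.008) + 14.007
    = 84.077 + 17.136 + 14.007 = 115.220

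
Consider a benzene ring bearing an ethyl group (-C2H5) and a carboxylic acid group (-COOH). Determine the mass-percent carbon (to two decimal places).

Atom tally by fragment:
  benzene ring core → C:6 H:6
  (− 2 ring H displaced by substituents)
  + C2H5 → C:2 H:5
  + COOH → C:1 H:1 O:2
Element totals:
  C: 9
  H: 10
  O: 2
Molecular formula: C9H10O2.
Molar mass = 150.177 g/mol.
Mass from C: 9 × 12.011 = 108.099 g/mol.
%C = 108.099 / 150.177 × 100 = 71.98%.

71.98%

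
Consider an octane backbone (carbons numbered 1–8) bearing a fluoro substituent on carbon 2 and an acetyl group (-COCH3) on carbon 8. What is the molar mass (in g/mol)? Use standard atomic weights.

Atom tally by fragment:
  CH3 → C:1 H:3
  CH(F) → C:1 H:1 F:1
  CH2 → C:1 H:2
  CH2 → C:1 H:2
  CH2 → C:1 H:2
  CH2 → C:1 H:2
  CH2 → C:1 H:2
  CH2COCH3 → C:3 H:5 O:1
Element totals:
  C: 10
  H: 19
  F: 1
  O: 1
Molecular formula: C10H19FO.
  M = 10(12.011) + 19(1.008) + 18.998 + 15.999
    = 120.110 + 19.152 + 18.998 + 15.999 = 174.259

174.26 g/mol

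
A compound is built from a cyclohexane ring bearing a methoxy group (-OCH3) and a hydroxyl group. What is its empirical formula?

Atom tally by fragment:
  cyclohexane ring core → C:6 H:12
  (− 2 ring H displaced by substituents)
  + OCH3 → C:1 H:3 O:1
  + OH → O:1 H:1
Element totals:
  C: 7
  H: 14
  O: 2
Molecular formula: C7H14O2.
gcd of subscripts (7, 14, 2) = 1, so the empirical formula equals the molecular formula.

C7H14O2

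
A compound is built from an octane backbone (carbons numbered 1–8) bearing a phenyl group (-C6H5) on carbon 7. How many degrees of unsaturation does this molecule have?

Atom tally by fragment:
  CH3 → C:1 H:3
  CH2 → C:1 H:2
  CH2 → C:1 H:2
  CH2 → C:1 H:2
  CH2 → C:1 H:2
  CH2 → C:1 H:2
  CH(C6H5) → C:7 H:6
  CH3 → C:1 H:3
Element totals:
  C: 14
  H: 22
Molecular formula: C14H22.
DoU = (2C + 2 + N − H − X) / 2 = (2·14 + 2 + 0 − 22 − 0) / 2 = 4.

4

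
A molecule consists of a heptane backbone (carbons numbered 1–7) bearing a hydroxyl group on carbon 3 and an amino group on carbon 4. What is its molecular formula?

Atom tally by fragment:
  CH3 → C:1 H:3
  CH2 → C:1 H:2
  CH(OH) → C:1 H:2 O:1
  CH(NH2) → C:1 H:3 N:1
  CH2 → C:1 H:2
  CH2 → C:1 H:2
  CH3 → C:1 H:3
Element totals:
  C: 7
  H: 17
  N: 1
  O: 1

C7H17NO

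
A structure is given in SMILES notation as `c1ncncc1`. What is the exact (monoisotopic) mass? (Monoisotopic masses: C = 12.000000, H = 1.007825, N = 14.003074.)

Atom tally by fragment:
  pyrimidine ring core → C:4 H:4 N:2
Element totals:
  C: 4
  H: 4
  N: 2
Molecular formula: C4H4N2.
  M = 4(12.0) + 4(1.007825) + 2(14.003074)
    = 48.000000 + 4.031300 + 28.006148 = 80.037448

80.0374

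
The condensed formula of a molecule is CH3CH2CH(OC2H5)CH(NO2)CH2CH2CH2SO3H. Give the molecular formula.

Atom tally by fragment:
  CH3 → C:1 H:3
  CH2 → C:1 H:2
  CH(OC2H5) → C:3 H:6 O:1
  CH(NO2) → C:1 H:1 N:1 O:2
  CH2 → C:1 H:2
  CH2 → C:1 H:2
  CH2SO3H → C:1 H:3 S:1 O:3
Element totals:
  C: 9
  H: 19
  N: 1
  O: 6
  S: 1

C9H19NO6S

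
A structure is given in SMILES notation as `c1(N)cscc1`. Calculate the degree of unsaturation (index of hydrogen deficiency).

3

Atom tally by fragment:
  thiophene ring core → C:4 H:4 S:1
  (− 1 ring H displaced by substituents)
  + NH2 → N:1 H:2
Element totals:
  C: 4
  H: 5
  N: 1
  S: 1
Molecular formula: C4H5NS.
DoU = (2C + 2 + N − H − X) / 2 = (2·4 + 2 + 1 − 5 − 0) / 2 = 3.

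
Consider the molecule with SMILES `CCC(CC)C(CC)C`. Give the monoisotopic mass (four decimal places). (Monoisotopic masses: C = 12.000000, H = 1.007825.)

128.1565

Atom tally by fragment:
  CH3 → C:1 H:3
  CH2 → C:1 H:2
  CH(C2H5) → C:3 H:6
  CH(C2H5) → C:3 H:6
  CH3 → C:1 H:3
Element totals:
  C: 9
  H: 20
Molecular formula: C9H20.
  M = 9(12.0) + 20(1.007825)
    = 108.000000 + 20.156500 = 128.156500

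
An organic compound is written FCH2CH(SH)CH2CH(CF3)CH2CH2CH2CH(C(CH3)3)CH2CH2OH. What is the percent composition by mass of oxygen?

Element totals:
  C: 15
  H: 28
  F: 4
  O: 1
  S: 1
Molecular formula: C15H28F4OS.
Molar mass = 332.440 g/mol.
Mass from O: 1 × 15.999 = 15.999 g/mol.
%O = 15.999 / 332.440 × 100 = 4.81%.

4.81%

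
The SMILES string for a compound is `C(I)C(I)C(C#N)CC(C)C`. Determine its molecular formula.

Atom tally by fragment:
  ICH2 → C:1 H:2 I:1
  CH(I) → C:1 H:1 I:1
  CH(CN) → C:2 H:1 N:1
  CH2 → C:1 H:2
  CH(CH3) → C:2 H:4
  CH3 → C:1 H:3
Element totals:
  C: 8
  H: 13
  I: 2
  N: 1

C8H13I2N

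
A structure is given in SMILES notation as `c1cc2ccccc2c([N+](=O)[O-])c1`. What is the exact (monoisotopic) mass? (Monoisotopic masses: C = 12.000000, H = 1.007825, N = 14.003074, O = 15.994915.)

Atom tally by fragment:
  naphthalene ring system core → C:10 H:8
  (− 1 ring H displaced by substituents)
  + NO2 → N:1 O:2
Element totals:
  C: 10
  H: 7
  N: 1
  O: 2
Molecular formula: C10H7NO2.
  M = 10(12.0) + 7(1.007825) + 14.003074 + 2(15.994915)
    = 120.000000 + 7.054775 + 14.003074 + 31.989830 = 173.047679

173.0477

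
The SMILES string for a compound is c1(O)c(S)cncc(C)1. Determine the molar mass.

141.19 g/mol

Atom tally by fragment:
  pyridine ring core → C:5 H:5 N:1
  (− 3 ring H displaced by substituents)
  + OH → O:1 H:1
  + SH → S:1 H:1
  + CH3 → C:1 H:3
Element totals:
  C: 6
  H: 7
  N: 1
  O: 1
  S: 1
Molecular formula: C6H7NOS.
  M = 6(12.011) + 7(1.008) + 14.007 + 15.999 + 32.06
    = 72.066 + 7.056 + 14.007 + 15.999 + 32.060 = 141.188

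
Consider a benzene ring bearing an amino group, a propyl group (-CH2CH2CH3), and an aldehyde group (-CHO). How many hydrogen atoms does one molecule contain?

Atom tally by fragment:
  benzene ring core → C:6 H:6
  (− 3 ring H displaced by substituents)
  + NH2 → N:1 H:2
  + CH2CH2CH3 → C:3 H:7
  + CHO → C:1 H:1 O:1
Element totals:
  C: 10
  H: 13
  N: 1
  O: 1

13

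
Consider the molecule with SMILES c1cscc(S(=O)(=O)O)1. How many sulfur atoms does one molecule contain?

Atom tally by fragment:
  thiophene ring core → C:4 H:4 S:1
  (− 1 ring H displaced by substituents)
  + SO3H → S:1 O:3 H:1
Element totals:
  C: 4
  H: 4
  O: 3
  S: 2

2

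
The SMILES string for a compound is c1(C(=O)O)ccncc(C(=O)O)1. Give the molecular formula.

C7H5NO4

Atom tally by fragment:
  pyridine ring core → C:5 H:5 N:1
  (− 2 ring H displaced by substituents)
  + COOH → C:1 H:1 O:2
  + COOH → C:1 H:1 O:2
Element totals:
  C: 7
  H: 5
  N: 1
  O: 4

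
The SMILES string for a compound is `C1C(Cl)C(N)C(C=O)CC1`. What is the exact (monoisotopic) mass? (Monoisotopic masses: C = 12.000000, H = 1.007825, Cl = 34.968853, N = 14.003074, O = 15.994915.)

161.0607

Atom tally by fragment:
  cyclohexane ring core → C:6 H:12
  (− 3 ring H displaced by substituents)
  + Cl → Cl:1
  + NH2 → N:1 H:2
  + CHO → C:1 H:1 O:1
Element totals:
  C: 7
  H: 12
  Cl: 1
  N: 1
  O: 1
Molecular formula: C7H12ClNO.
  M = 7(12.0) + 12(1.007825) + 34.968853 + 14.003074 + 15.994915
    = 84.000000 + 12.093900 + 34.968853 + 14.003074 + 15.994915 = 161.060742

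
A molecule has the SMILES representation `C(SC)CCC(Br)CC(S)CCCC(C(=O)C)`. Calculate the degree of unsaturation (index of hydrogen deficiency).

Atom tally by fragment:
  CH3SCH2 → C:2 H:5 S:1
  CH2 → C:1 H:2
  CH2 → C:1 H:2
  CH(Br) → C:1 H:1 Br:1
  CH2 → C:1 H:2
  CH(SH) → C:1 H:2 S:1
  CH2 → C:1 H:2
  CH2 → C:1 H:2
  CH2 → C:1 H:2
  CH2COCH3 → C:3 H:5 O:1
Element totals:
  C: 13
  H: 25
  Br: 1
  O: 1
  S: 2
Molecular formula: C13H25BrOS2.
DoU = (2C + 2 + N − H − X) / 2 = (2·13 + 2 + 0 − 25 − 1) / 2 = 1.

1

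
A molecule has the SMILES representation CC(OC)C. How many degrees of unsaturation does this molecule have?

Atom tally by fragment:
  CH3 → C:1 H:3
  CH(OCH3) → C:2 H:4 O:1
  CH3 → C:1 H:3
Element totals:
  C: 4
  H: 10
  O: 1
Molecular formula: C4H10O.
DoU = (2C + 2 + N − H − X) / 2 = (2·4 + 2 + 0 − 10 − 0) / 2 = 0.

0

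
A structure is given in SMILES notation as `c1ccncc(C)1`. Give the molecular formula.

C6H7N

Atom tally by fragment:
  pyridine ring core → C:5 H:5 N:1
  (− 1 ring H displaced by substituents)
  + CH3 → C:1 H:3
Element totals:
  C: 6
  H: 7
  N: 1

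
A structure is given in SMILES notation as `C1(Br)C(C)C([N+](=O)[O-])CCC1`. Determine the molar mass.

Atom tally by fragment:
  cyclohexane ring core → C:6 H:12
  (− 3 ring H displaced by substituents)
  + Br → Br:1
  + CH3 → C:1 H:3
  + NO2 → N:1 O:2
Element totals:
  C: 7
  H: 12
  Br: 1
  N: 1
  O: 2
Molecular formula: C7H12BrNO2.
  M = 7(12.011) + 12(1.008) + 79.904 + 14.007 + 2(15.999)
    = 84.077 + 12.096 + 79.904 + 14.007 + 31.998 = 222.082

222.08 g/mol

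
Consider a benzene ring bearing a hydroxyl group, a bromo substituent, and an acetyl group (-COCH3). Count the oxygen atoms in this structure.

2

Atom tally by fragment:
  benzene ring core → C:6 H:6
  (− 3 ring H displaced by substituents)
  + OH → O:1 H:1
  + Br → Br:1
  + COCH3 → C:2 H:3 O:1
Element totals:
  C: 8
  H: 7
  Br: 1
  O: 2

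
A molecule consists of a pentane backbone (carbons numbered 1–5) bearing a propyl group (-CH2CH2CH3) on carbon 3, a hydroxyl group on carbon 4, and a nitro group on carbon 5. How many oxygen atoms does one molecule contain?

Atom tally by fragment:
  CH3 → C:1 H:3
  CH2 → C:1 H:2
  CH(CH2CH2CH3) → C:4 H:8
  CH(OH) → C:1 H:2 O:1
  CH2NO2 → C:1 H:2 N:1 O:2
Element totals:
  C: 8
  H: 17
  N: 1
  O: 3

3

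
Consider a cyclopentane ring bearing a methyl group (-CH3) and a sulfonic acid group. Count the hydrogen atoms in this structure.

12

Atom tally by fragment:
  cyclopentane ring core → C:5 H:10
  (− 2 ring H displaced by substituents)
  + CH3 → C:1 H:3
  + SO3H → S:1 O:3 H:1
Element totals:
  C: 6
  H: 12
  O: 3
  S: 1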